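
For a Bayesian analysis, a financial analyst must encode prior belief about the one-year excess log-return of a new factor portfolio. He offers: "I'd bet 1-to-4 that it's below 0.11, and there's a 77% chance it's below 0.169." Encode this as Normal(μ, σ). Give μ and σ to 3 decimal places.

μ = 0.141, σ = 0.037

The p-quantile of Normal(μ,σ) is μ + z_p·σ, with z_{0.2} = -0.8416 and z_{0.77} = 0.7388.
Eliminate σ: μ = (z₂·x₁ − z₁·x₂)/(z₂ − z₁) = (0.7388·0.11 − (-0.8416)·0.169)/1.58 = 0.141.
Then σ = (x₂ − x₁)/(z₂ − z₁) = (0.169 − 0.11)/1.58 = 0.037.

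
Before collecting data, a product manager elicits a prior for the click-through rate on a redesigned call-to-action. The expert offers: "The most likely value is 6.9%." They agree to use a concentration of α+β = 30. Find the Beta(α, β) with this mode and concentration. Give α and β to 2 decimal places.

For α,β > 1 the Beta mode is (α−1)/(α+β−2). With α+β = 30, the mode is (α−1)/28.
Set (α−1)/28 = 0.069 → α = 1 + 0.069·28 = 2.93.
β = 30 − α = 27.07.

α = 2.93, β = 27.07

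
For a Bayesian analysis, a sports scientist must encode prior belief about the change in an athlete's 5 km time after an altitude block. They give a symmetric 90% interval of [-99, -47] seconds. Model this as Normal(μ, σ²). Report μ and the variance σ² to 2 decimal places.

A symmetric 90% interval runs μ ± z·σ with z = 1.645.
Half-width = 26, so σ = 26/1.645 = 15.807 and σ² = 249.86.
μ is the interval midpoint, -73.00.

μ = -73.00, σ² = 249.86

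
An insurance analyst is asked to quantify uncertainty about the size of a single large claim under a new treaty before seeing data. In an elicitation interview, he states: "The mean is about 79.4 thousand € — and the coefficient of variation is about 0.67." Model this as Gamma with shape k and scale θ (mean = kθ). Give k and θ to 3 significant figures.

For Gamma(k, scale θ): mean = kθ, variance = kθ², so CV = 1/√k.
CV = 0.67, hence k = 1/CV² = 2.23.
Then θ = mean/k = 79.4/2.23 = 35.6.

k ≈ 2.23, θ ≈ 35.6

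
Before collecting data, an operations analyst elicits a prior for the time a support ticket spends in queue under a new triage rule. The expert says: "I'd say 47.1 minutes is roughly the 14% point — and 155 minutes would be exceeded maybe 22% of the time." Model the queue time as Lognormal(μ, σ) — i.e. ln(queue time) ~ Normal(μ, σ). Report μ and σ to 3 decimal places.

If T ~ Lognormal(μ,σ) then ln T ~ Normal(μ,σ), so the p-quantile of ln T is μ + z_p·σ.
ln(47.1) = 3.852 and ln(155) = 5.043; z_{0.14} = -1.08, z_{0.78} = 0.7722.
σ = (5.043 − 3.852)/(0.7722 − (-1.08)) = 0.643.
μ = 3.852 − (-1.08)·0.643 = 4.547.

μ ≈ 4.547, σ ≈ 0.643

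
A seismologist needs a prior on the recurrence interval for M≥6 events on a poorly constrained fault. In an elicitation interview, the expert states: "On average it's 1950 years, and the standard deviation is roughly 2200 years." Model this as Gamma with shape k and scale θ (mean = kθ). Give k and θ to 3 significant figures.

For Gamma(k, scale θ): mean = kθ, variance = kθ², so CV = 1/√k.
CV = SD/mean = 2200/1950 = 1.128, hence k = 1/CV² = 0.786.
Then θ = mean/k = 1950/0.786 = 2480.

k ≈ 0.786, θ ≈ 2480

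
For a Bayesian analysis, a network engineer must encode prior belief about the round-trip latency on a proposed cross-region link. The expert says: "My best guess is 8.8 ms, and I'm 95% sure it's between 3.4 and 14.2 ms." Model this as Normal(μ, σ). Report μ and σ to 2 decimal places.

A symmetric 95% interval runs μ ± z·σ with z = 1.96.
Half-width = 5.4, so σ = 5.4/1.96 = 2.76.
μ is the stated best guess, 8.80.

μ = 8.80, σ = 2.76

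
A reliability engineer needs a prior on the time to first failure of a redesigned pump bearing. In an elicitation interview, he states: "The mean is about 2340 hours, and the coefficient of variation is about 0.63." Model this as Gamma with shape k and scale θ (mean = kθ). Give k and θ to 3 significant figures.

For Gamma(k, scale θ): mean = kθ, variance = kθ², so CV = 1/√k.
CV = 0.63, hence k = 1/CV² = 2.52.
Then θ = mean/k = 2340/2.52 = 929.

k ≈ 2.52, θ ≈ 929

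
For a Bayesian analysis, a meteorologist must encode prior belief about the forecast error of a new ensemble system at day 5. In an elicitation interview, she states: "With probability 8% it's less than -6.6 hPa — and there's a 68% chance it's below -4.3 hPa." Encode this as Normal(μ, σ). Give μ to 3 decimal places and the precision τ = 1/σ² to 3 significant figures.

For Normal(μ,σ), the p-quantile is μ + z_p·σ. Here z_{0.08} = -1.405, z_{0.68} = 0.4677.
So -6.6 = μ − 1.405σ and -4.3 = μ + 0.4677σ.
Subtracting: σ = (-4.3 − -6.6)/(0.4677 − (-1.405)) = 1.228.
Then μ = -6.6 − (-1.405)·1.228 = -4.874.
Precision τ = 1/σ² = 1/1.228² = 0.663.

μ = -4.874, τ = 0.663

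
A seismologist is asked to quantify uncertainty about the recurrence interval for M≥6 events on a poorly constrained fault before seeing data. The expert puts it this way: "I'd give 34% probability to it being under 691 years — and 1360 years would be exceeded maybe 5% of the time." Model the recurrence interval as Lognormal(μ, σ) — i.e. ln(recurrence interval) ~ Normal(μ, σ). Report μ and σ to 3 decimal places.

μ ≈ 6.674, σ ≈ 0.329

If T ~ Lognormal(μ,σ) then ln T ~ Normal(μ,σ), so the p-quantile of ln T is μ + z_p·σ.
ln(691) = 6.538 and ln(1360) = 7.215; z_{0.34} = -0.4125, z_{0.95} = 1.645.
σ = (7.215 − 6.538)/(1.645 − (-0.4125)) = 0.329.
μ = 6.538 − (-0.4125)·0.329 = 6.674.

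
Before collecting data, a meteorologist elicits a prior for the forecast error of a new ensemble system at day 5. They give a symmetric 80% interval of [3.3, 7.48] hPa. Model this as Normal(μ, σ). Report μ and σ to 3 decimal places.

A symmetric 80% interval runs μ ± z·σ with z = 1.282.
Half-width = 2.09, so σ = 2.09/1.282 = 1.631.
μ is the interval midpoint, 5.390.

μ = 5.390, σ = 1.631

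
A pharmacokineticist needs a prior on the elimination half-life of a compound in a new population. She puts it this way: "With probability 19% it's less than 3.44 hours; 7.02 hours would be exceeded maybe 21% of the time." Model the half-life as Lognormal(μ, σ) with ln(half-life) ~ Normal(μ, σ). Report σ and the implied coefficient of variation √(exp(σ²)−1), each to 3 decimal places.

If T ~ Lognormal(μ,σ) then ln T ~ Normal(μ,σ), so the p-quantile of ln T is μ + z_p·σ.
ln(3.44) = 1.235 and ln(7.02) = 1.949; z_{0.19} = -0.8779, z_{0.79} = 0.8064.
σ = (1.949 − 1.235)/(0.8064 − (-0.8779)) = 0.423.
μ = 1.235 − (-0.8779)·0.423 = 1.607.
CV = √(exp(σ²)−1) = √(exp(0.1793)−1) = 0.443.

σ ≈ 0.423, CV ≈ 0.443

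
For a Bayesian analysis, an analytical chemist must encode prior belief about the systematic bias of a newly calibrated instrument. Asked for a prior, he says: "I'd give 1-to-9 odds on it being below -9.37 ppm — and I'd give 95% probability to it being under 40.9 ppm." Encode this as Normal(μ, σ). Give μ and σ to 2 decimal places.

μ = 12.64, σ = 17.18

For Normal(μ,σ), the p-quantile is μ + z_p·σ. Here z_{0.1} = -1.282, z_{0.95} = 1.645.
So -9.37 = μ − 1.282σ and 40.9 = μ + 1.645σ.
Subtracting: σ = (40.9 − -9.37)/(1.645 − (-1.282)) = 17.18.
Then μ = -9.37 − (-1.282)·17.18 = 12.64.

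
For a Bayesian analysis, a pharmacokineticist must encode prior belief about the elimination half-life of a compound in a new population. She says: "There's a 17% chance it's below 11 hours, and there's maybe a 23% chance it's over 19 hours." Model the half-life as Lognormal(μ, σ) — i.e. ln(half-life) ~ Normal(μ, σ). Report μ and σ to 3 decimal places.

If T ~ Lognormal(μ,σ) then ln T ~ Normal(μ,σ), so the p-quantile of ln T is μ + z_p·σ.
ln(11) = 2.398 and ln(19) = 2.944; z_{0.17} = -0.9542, z_{0.77} = 0.7388.
σ = (2.944 − 2.398)/(0.7388 − (-0.9542)) = 0.323.
μ = 2.398 − (-0.9542)·0.323 = 2.706.

μ ≈ 2.706, σ ≈ 0.323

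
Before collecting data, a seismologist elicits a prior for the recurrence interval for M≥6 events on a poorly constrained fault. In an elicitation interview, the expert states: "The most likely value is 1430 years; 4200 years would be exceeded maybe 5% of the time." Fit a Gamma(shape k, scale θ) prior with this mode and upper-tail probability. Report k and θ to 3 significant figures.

k ≈ 3.29, θ ≈ 624

Gamma(k,θ) with k>1 has mode (k−1)θ, so θ = 1430/(k−1).
Need P(X < 4200) = 0.95 with θ tied to k this way. Start at k = 2, θ = 1430: P(X<4200) ≈ 0.791.
Too low — raise k to concentrate. Iterating converges to k ≈ 3.29.
Then θ = 1430/(3.29−1) ≈ 624.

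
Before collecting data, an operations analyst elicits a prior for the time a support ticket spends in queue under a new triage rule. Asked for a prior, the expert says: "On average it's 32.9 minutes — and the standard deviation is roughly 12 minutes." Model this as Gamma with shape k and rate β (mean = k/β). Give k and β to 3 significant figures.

k ≈ 7.52, β ≈ 0.228

For Gamma(k, rate β): mean = k/β, variance = k/β², so CV = 1/√k.
CV = SD/mean = 12/32.9 = 0.3647, hence k = 1/CV² = 7.52.
Then β = k/mean = 7.52/32.9 = 0.228.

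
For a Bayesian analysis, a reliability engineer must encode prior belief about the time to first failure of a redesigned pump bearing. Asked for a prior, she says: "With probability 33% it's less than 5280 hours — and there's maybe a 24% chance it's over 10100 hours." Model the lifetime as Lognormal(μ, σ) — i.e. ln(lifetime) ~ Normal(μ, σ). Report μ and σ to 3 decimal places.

If T ~ Lognormal(μ,σ) then ln T ~ Normal(μ,σ), so the p-quantile of ln T is μ + z_p·σ.
ln(5280) = 8.572 and ln(10100) = 9.22; z_{0.33} = -0.4399, z_{0.76} = 0.7063.
σ = (9.22 − 8.572)/(0.7063 − (-0.4399)) = 0.566.
μ = 8.572 − (-0.4399)·0.566 = 8.821.

μ ≈ 8.821, σ ≈ 0.566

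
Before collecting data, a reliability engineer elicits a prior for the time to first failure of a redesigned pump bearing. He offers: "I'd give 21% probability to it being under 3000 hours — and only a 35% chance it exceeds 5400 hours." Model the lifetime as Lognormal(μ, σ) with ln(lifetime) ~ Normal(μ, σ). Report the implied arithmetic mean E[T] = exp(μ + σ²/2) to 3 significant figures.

If T ~ Lognormal(μ,σ) then ln T ~ Normal(μ,σ), so the p-quantile of ln T is μ + z_p·σ.
ln(3000) = 8.006 and ln(5400) = 8.594; z_{0.21} = -0.8064, z_{0.65} = 0.3853.
σ = (8.594 − 8.006)/(0.3853 − (-0.8064)) = 0.493.
μ = 8.006 − (-0.8064)·0.493 = 8.404.
E[T] = exp(μ + σ²/2) = exp(8.404 + 0.1216) = 5040 hours.

E[T] ≈ 5040 hours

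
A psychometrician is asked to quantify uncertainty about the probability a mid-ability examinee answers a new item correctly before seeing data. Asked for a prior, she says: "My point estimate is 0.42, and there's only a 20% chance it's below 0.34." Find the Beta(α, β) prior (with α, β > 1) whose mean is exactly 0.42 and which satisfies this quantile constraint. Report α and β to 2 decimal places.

α ≈ 11.52, β ≈ 15.91

With mean 0.42 fixed, write α = 0.42s, β = 0.58s where s = α+β.
Need P(θ < 0.34) = 0.2 under Beta(0.42s, 0.58s). Normal approximation: (q−m)/√(m(1−m)/s) ≈ z_{0.2} = -0.842, so s ≈ 0.42·0.58·(-0.842)²/(0.34−0.42)² = 27.0.
At s = 27.0: P(θ<0.34) ≈ 0.202. Adjusting to match 0.2 gives s ≈ 27.43.
So α = 0.42·27.43 ≈ 11.52, β = 0.58·27.43 ≈ 15.91.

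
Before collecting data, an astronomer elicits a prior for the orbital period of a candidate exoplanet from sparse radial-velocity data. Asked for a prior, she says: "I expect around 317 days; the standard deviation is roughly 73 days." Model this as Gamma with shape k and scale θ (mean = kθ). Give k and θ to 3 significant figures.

For Gamma(k, scale θ): mean = kθ, variance = kθ², so CV = 1/√k.
CV = SD/mean = 73/317 = 0.2303, hence k = 1/CV² = 18.9.
Then θ = mean/k = 317/18.9 = 16.8.

k ≈ 18.9, θ ≈ 16.8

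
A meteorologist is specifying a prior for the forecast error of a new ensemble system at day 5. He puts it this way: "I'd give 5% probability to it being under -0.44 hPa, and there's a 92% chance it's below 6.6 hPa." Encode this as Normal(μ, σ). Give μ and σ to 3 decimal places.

μ = 3.357, σ = 2.308

The p-quantile of Normal(μ,σ) is μ + z_p·σ, with z_{0.05} = -1.645 and z_{0.92} = 1.405.
Eliminate σ: μ = (z₂·x₁ − z₁·x₂)/(z₂ − z₁) = (1.405·-0.44 − (-1.645)·6.6)/3.05 = 3.357.
Then σ = (x₂ − x₁)/(z₂ − z₁) = (6.6 − -0.44)/3.05 = 2.308.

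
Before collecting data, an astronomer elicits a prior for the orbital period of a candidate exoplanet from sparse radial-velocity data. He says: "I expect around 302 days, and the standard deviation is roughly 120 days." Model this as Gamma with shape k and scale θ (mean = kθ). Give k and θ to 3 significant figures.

k ≈ 6.33, θ ≈ 47.7

For Gamma(k, scale θ): mean = kθ, variance = kθ², so CV = 1/√k.
CV = SD/mean = 120/302 = 0.3974, hence k = 1/CV² = 6.33.
Then θ = mean/k = 302/6.33 = 47.7.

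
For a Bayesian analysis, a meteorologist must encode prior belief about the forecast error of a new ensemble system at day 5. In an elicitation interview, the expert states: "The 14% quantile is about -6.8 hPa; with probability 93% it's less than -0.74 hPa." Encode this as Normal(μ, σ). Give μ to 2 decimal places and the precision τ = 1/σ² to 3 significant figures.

For Normal(μ,σ), the p-quantile is μ + z_p·σ. Here z_{0.14} = -1.08, z_{0.93} = 1.476.
So -6.8 = μ − 1.08σ and -0.74 = μ + 1.476σ.
Subtracting: σ = (-0.74 − -6.8)/(1.476 − (-1.08)) = 2.37.
Then μ = -6.8 − (-1.08)·2.37 = -4.24.
Precision τ = 1/σ² = 1/2.371² = 0.178.

μ = -4.24, τ = 0.178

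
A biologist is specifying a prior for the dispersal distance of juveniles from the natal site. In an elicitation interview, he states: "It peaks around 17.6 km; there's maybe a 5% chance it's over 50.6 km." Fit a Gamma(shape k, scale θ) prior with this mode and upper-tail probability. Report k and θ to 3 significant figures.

k ≈ 3.39, θ ≈ 7.36

Gamma(k,θ) with k>1 has mode (k−1)θ, so θ = 17.6/(k−1).
Need P(X < 50.6) = 0.95 with θ tied to k this way. Start at k = 2, θ = 17.6: P(X<50.6) ≈ 0.781.
Too low — raise k to concentrate. Iterating converges to k ≈ 3.39.
Then θ = 17.6/(3.39−1) ≈ 7.36.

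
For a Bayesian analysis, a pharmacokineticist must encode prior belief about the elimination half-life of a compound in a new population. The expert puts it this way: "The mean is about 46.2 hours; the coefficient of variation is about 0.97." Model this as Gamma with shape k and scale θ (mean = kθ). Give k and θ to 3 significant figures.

k ≈ 1.06, θ ≈ 43.5

For Gamma(k, scale θ): mean = kθ, variance = kθ², so CV = 1/√k.
CV = 0.97, hence k = 1/CV² = 1.06.
Then θ = mean/k = 46.2/1.06 = 43.5.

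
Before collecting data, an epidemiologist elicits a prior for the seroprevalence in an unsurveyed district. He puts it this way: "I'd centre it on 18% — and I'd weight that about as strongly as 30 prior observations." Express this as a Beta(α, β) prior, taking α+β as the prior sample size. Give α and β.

Under the effective-sample-size interpretation, Beta(α, β) has prior mean α/(α+β) and prior sample size α+β.
So α+β = 30 and α/(α+β) = 0.18, giving α = 0.18·30 = 5.4 and β = 30 − 5.4 = 24.6.

α = 5.4, β = 24.6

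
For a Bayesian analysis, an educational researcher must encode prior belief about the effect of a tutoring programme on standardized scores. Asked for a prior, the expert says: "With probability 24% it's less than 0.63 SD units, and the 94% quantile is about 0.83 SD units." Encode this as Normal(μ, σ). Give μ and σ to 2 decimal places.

μ = 0.69, σ = 0.09

The p-quantile of Normal(μ,σ) is μ + z_p·σ, with z_{0.24} = -0.7063 and z_{0.94} = 1.555.
Eliminate σ: μ = (z₂·x₁ − z₁·x₂)/(z₂ − z₁) = (1.555·0.63 − (-0.7063)·0.83)/2.261 = 0.69.
Then σ = (x₂ − x₁)/(z₂ − z₁) = (0.83 − 0.63)/2.261 = 0.09.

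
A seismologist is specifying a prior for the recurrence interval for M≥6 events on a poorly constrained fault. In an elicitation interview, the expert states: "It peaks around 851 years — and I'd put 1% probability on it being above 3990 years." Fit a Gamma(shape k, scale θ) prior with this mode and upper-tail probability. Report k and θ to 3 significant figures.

k ≈ 2.67, θ ≈ 508

Gamma(k,θ) with k>1 has mode (k−1)θ, so θ = 851/(k−1).
Need P(X < 3990) = 0.99 with θ tied to k this way. Start at k = 2, θ = 851: P(X<3990) ≈ 0.948.
Too low — raise k to concentrate. Iterating converges to k ≈ 2.67.
Then θ = 851/(2.67−1) ≈ 508.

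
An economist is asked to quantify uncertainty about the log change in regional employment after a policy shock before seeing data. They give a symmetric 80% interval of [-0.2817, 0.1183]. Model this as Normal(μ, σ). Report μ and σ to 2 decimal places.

μ = -0.08, σ = 0.16

A symmetric 80% interval runs μ ± z·σ with z = 1.282.
Half-width = 0.2, so σ = 0.2/1.282 = 0.16.
μ is the interval midpoint, -0.08.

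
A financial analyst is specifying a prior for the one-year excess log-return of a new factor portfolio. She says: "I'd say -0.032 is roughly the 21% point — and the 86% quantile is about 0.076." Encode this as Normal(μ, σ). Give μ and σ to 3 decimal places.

μ = 0.014, σ = 0.057

For Normal(μ,σ), the p-quantile is μ + z_p·σ. Here z_{0.21} = -0.8064, z_{0.86} = 1.08.
So -0.032 = μ − 0.8064σ and 0.076 = μ + 1.08σ.
Subtracting: σ = (0.076 − -0.032)/(1.08 − (-0.8064)) = 0.057.
Then μ = -0.032 − (-0.8064)·0.057 = 0.014.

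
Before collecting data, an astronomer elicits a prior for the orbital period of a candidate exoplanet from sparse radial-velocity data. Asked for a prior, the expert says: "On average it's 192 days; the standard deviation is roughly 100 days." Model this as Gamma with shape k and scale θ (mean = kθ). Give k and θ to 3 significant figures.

For Gamma(k, scale θ): mean = kθ, variance = kθ², so CV = 1/√k.
CV = SD/mean = 100/192 = 0.5208, hence k = 1/CV² = 3.69.
Then θ = mean/k = 192/3.69 = 52.1.

k ≈ 3.69, θ ≈ 52.1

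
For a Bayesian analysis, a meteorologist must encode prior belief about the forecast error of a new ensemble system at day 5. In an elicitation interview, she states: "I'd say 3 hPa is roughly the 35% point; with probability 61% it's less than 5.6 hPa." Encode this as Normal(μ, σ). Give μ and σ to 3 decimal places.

The p-quantile of Normal(μ,σ) is μ + z_p·σ, with z_{0.35} = -0.3853 and z_{0.61} = 0.2793.
Eliminate σ: μ = (z₂·x₁ − z₁·x₂)/(z₂ − z₁) = (0.2793·3 − (-0.3853)·5.6)/0.6646 = 4.507.
Then σ = (x₂ − x₁)/(z₂ − z₁) = (5.6 − 3)/0.6646 = 3.912.

μ = 4.507, σ = 3.912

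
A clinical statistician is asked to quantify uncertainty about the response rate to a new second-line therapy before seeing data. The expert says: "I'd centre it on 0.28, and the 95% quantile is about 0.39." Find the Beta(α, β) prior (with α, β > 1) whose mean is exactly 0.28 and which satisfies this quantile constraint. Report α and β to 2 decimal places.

α ≈ 13.60, β ≈ 34.96

With mean 0.28 fixed, write α = 0.28s, β = 0.72s where s = α+β.
Need P(θ < 0.39) = 0.95 under Beta(0.28s, 0.72s). Normal approximation: (q−m)/√(m(1−m)/s) ≈ z_{0.95} = 1.64, so s ≈ 0.28·0.72·(1.64)²/(0.39−0.28)² = 45.1.
At s = 45.1: P(θ<0.39) ≈ 0.944. Adjusting to match 0.95 gives s ≈ 48.56.
So α = 0.28·48.56 ≈ 13.60, β = 0.72·48.56 ≈ 34.96.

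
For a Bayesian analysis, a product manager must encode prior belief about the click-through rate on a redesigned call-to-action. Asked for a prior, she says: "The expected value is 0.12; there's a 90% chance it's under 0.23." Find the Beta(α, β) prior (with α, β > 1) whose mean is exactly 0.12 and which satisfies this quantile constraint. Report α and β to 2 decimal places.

With mean 0.12 fixed, write α = 0.12s, β = 0.88s where s = α+β.
Need P(θ < 0.23) = 0.9 under Beta(0.12s, 0.88s). Normal approximation: (q−m)/√(m(1−m)/s) ≈ z_{0.9} = 1.28, so s ≈ 0.12·0.88·(1.28)²/(0.23−0.12)² = 14.3.
At s = 14.3: P(θ<0.23) ≈ 0.893. Adjusting to match 0.9 gives s ≈ 15.61.
So α = 0.12·15.61 ≈ 1.87, β = 0.88·15.61 ≈ 13.74.

α ≈ 1.87, β ≈ 13.74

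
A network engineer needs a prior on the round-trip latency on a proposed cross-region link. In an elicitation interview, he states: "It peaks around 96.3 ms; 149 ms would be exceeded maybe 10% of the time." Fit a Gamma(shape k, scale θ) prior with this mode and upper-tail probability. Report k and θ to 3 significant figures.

k ≈ 10.8, θ ≈ 9.81

Gamma(k,θ) with k>1 has mode (k−1)θ, so θ = 96.3/(k−1).
Need P(X < 149) = 0.9 with θ tied to k this way. Start at k = 2, θ = 96.3: P(X<149) ≈ 0.458.
Too low — raise k to concentrate. Iterating converges to k ≈ 10.8.
Then θ = 96.3/(10.8−1) ≈ 9.81.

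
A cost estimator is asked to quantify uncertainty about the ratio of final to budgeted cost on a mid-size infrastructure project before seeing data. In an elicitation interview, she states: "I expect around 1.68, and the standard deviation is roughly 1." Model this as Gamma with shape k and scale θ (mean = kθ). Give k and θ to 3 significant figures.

For Gamma(k, scale θ): mean = kθ, variance = kθ², so CV = 1/√k.
CV = SD/mean = 1/1.68 = 0.5952, hence k = 1/CV² = 2.82.
Then θ = mean/k = 1.68/2.82 = 0.595.

k ≈ 2.82, θ ≈ 0.595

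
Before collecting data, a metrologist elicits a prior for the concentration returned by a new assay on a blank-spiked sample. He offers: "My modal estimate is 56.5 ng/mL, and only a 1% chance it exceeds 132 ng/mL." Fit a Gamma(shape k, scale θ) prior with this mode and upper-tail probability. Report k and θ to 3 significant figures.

k ≈ 7.61, θ ≈ 8.54

Gamma(k,θ) with k>1 has mode (k−1)θ, so θ = 56.5/(k−1).
Need P(X < 132) = 0.99 with θ tied to k this way. Start at k = 2, θ = 56.5: P(X<132) ≈ 0.677.
Too low — raise k to concentrate. Iterating converges to k ≈ 7.61.
Then θ = 56.5/(7.61−1) ≈ 8.54.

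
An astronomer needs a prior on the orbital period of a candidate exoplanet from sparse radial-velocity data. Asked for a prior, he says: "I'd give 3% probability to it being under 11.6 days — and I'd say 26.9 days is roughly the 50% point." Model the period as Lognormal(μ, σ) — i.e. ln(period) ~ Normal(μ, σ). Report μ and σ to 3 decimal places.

μ ≈ 3.292, σ ≈ 0.447

If T ~ Lognormal(μ,σ) then ln T ~ Normal(μ,σ), so the p-quantile of ln T is μ + z_p·σ.
ln(11.6) = 2.451 and ln(26.9) = 3.292; z_{0.03} = -1.881, z_{0.5} = 0.
σ = (3.292 − 2.451)/(0 − (-1.881)) = 0.447.
μ = 2.451 − (-1.881)·0.447 = 3.292.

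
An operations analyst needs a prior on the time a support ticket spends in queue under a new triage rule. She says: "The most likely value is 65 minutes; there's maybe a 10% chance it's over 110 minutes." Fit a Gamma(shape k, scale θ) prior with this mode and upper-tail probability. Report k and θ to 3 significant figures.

k ≈ 7.84, θ ≈ 9.51

Gamma(k,θ) with k>1 has mode (k−1)θ, so θ = 65/(k−1).
Need P(X < 110) = 0.9 with θ tied to k this way. Start at k = 2, θ = 65: P(X<110) ≈ 0.504.
Too low — raise k to concentrate. Iterating converges to k ≈ 7.84.
Then θ = 65/(7.84−1) ≈ 9.51.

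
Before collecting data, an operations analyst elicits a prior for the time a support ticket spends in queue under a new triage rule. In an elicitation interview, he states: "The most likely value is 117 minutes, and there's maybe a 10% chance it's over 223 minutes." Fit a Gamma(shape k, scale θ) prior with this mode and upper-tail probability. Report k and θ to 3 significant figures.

k ≈ 5.6, θ ≈ 25.5

Gamma(k,θ) with k>1 has mode (k−1)θ, so θ = 117/(k−1).
Need P(X < 223) = 0.9 with θ tied to k this way. Start at k = 2, θ = 117: P(X<223) ≈ 0.568.
Too low — raise k to concentrate. Iterating converges to k ≈ 5.6.
Then θ = 117/(5.6−1) ≈ 25.5.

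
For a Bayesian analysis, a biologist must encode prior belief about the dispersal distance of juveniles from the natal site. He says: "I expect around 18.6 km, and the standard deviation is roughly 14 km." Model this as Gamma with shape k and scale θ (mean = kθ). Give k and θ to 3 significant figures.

k ≈ 1.77, θ ≈ 10.5

For Gamma(k, scale θ): mean = kθ, variance = kθ², so CV = 1/√k.
CV = SD/mean = 14/18.6 = 0.7527, hence k = 1/CV² = 1.77.
Then θ = mean/k = 18.6/1.77 = 10.5.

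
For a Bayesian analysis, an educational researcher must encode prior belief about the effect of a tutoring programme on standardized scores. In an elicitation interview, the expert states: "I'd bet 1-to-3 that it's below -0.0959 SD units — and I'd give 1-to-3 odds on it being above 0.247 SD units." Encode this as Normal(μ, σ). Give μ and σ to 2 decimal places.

μ = 0.08, σ = 0.25

For Normal(μ,σ), the p-quantile is μ + z_p·σ. Here z_{0.25} = -0.6745, z_{0.75} = 0.6745.
So -0.0959 = μ − 0.6745σ and 0.247 = μ + 0.6745σ.
Subtracting: σ = (0.247 − -0.0959)/(0.6745 − (-0.6745)) = 0.25.
Then μ = -0.0959 − (-0.6745)·0.25 = 0.08.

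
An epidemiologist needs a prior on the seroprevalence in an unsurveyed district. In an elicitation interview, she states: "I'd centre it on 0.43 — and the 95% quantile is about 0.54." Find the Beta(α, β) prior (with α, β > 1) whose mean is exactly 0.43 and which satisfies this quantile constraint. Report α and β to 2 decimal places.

α ≈ 23.82, β ≈ 31.57

With mean 0.43 fixed, write α = 0.43s, β = 0.57s where s = α+β.
Need P(θ < 0.54) = 0.95 under Beta(0.43s, 0.57s). Normal approximation: (q−m)/√(m(1−m)/s) ≈ z_{0.95} = 1.64, so s ≈ 0.43·0.57·(1.64)²/(0.54−0.43)² = 54.8.
At s = 54.8: P(θ<0.54) ≈ 0.949. Adjusting to match 0.95 gives s ≈ 55.39.
So α = 0.43·55.39 ≈ 23.82, β = 0.57·55.39 ≈ 31.57.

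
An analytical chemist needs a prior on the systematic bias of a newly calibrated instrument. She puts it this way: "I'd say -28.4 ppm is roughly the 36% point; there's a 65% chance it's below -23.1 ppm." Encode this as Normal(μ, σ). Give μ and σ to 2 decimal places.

For Normal(μ,σ), the p-quantile is μ + z_p·σ. Here z_{0.36} = -0.3585, z_{0.65} = 0.3853.
So -28.4 = μ − 0.3585σ and -23.1 = μ + 0.3853σ.
Subtracting: σ = (-23.1 − -28.4)/(0.3853 − (-0.3585)) = 7.13.
Then μ = -28.4 − (-0.3585)·7.13 = -25.85.

μ = -25.85, σ = 7.13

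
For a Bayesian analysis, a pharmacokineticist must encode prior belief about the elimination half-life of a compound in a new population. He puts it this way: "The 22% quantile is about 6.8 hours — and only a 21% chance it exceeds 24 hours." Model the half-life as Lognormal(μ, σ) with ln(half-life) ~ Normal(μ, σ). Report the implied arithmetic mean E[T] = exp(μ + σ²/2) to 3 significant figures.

If T ~ Lognormal(μ,σ) then ln T ~ Normal(μ,σ), so the p-quantile of ln T is μ + z_p·σ.
ln(6.8) = 1.917 and ln(24) = 3.178; z_{0.22} = -0.7722, z_{0.79} = 0.8064.
σ = (3.178 − 1.917)/(0.8064 − (-0.7722)) = 0.799.
μ = 1.917 − (-0.7722)·0.799 = 2.534.
E[T] = exp(μ + σ²/2) = exp(2.534 + 0.3191) = 17.3 hours.

E[T] ≈ 17.3 hours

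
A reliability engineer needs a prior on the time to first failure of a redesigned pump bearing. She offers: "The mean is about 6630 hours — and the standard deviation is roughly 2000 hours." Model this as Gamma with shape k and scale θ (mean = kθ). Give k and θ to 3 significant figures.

For Gamma(k, scale θ): mean = kθ, variance = kθ², so CV = 1/√k.
CV = SD/mean = 2000/6630 = 0.3017, hence k = 1/CV² = 11.
Then θ = mean/k = 6630/11 = 603.

k ≈ 11, θ ≈ 603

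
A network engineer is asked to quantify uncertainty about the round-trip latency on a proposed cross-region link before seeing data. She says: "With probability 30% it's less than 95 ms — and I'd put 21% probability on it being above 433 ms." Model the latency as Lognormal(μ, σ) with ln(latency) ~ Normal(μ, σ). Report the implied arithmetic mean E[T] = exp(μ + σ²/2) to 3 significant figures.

If T ~ Lognormal(μ,σ) then ln T ~ Normal(μ,σ), so the p-quantile of ln T is μ + z_p·σ.
ln(95) = 4.554 and ln(433) = 6.071; z_{0.3} = -0.5244, z_{0.79} = 0.8064.
σ = (6.071 − 4.554)/(0.8064 − (-0.5244)) = 1.140.
μ = 4.554 − (-0.5244)·1.140 = 5.152.
E[T] = exp(μ + σ²/2) = exp(5.152 + 0.6496) = 331 ms.

E[T] ≈ 331 ms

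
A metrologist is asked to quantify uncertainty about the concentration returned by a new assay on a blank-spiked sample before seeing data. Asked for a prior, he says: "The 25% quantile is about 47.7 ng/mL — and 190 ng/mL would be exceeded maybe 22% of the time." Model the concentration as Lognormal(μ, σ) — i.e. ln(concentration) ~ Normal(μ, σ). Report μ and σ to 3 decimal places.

If T ~ Lognormal(μ,σ) then ln T ~ Normal(μ,σ), so the p-quantile of ln T is μ + z_p·σ.
ln(47.7) = 3.865 and ln(190) = 5.247; z_{0.25} = -0.6745, z_{0.78} = 0.7722.
σ = (5.247 − 3.865)/(0.7722 − (-0.6745)) = 0.955.
μ = 3.865 − (-0.6745)·0.955 = 4.509.

μ ≈ 4.509, σ ≈ 0.955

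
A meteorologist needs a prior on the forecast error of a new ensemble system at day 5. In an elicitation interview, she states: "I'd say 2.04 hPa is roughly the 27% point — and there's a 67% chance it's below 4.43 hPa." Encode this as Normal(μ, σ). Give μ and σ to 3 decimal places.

The p-quantile of Normal(μ,σ) is μ + z_p·σ, with z_{0.27} = -0.6128 and z_{0.67} = 0.4399.
Eliminate σ: μ = (z₂·x₁ − z₁·x₂)/(z₂ − z₁) = (0.4399·2.04 − (-0.6128)·4.43)/1.053 = 3.431.
Then σ = (x₂ − x₁)/(z₂ − z₁) = (4.43 − 2.04)/1.053 = 2.270.

μ = 3.431, σ = 2.270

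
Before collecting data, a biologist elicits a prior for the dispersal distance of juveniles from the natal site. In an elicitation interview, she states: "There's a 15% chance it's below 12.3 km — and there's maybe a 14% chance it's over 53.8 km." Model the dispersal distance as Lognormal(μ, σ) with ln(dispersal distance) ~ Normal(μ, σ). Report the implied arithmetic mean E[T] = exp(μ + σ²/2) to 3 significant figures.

E[T] ≈ 32.3 km

If T ~ Lognormal(μ,σ) then ln T ~ Normal(μ,σ), so the p-quantile of ln T is μ + z_p·σ.
ln(12.3) = 2.51 and ln(53.8) = 3.985; z_{0.15} = -1.036, z_{0.86} = 1.08.
σ = (3.985 − 2.51)/(1.08 − (-1.036)) = 0.697.
μ = 2.51 − (-1.036)·0.697 = 3.232.
E[T] = exp(μ + σ²/2) = exp(3.232 + 0.2430) = 32.3 km.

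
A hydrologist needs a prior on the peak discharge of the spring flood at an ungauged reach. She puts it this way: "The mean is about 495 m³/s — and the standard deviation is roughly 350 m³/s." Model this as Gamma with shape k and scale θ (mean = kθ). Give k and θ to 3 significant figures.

For Gamma(k, scale θ): mean = kθ, variance = kθ², so CV = 1/√k.
CV = SD/mean = 350/495 = 0.7071, hence k = 1/CV² = 2.
Then θ = mean/k = 495/2 = 247.

k ≈ 2, θ ≈ 247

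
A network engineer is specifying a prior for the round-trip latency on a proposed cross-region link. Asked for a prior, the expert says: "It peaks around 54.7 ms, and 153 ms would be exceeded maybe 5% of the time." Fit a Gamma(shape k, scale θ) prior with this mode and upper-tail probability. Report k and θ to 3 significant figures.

k ≈ 3.53, θ ≈ 21.6

Gamma(k,θ) with k>1 has mode (k−1)θ, so θ = 54.7/(k−1).
Need P(X < 153) = 0.95 with θ tied to k this way. Start at k = 2, θ = 54.7: P(X<153) ≈ 0.768.
Too low — raise k to concentrate. Iterating converges to k ≈ 3.53.
Then θ = 54.7/(3.53−1) ≈ 21.6.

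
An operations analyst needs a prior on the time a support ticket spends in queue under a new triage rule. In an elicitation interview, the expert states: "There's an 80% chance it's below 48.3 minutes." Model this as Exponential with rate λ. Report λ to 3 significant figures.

λ ≈ 0.0333

P(T < 48.3) = 1 − e^(−λ·48.3) = 0.8, so λ = −ln(1−0.8)/48.3 = −ln(0.2)/48.3 = 0.0333.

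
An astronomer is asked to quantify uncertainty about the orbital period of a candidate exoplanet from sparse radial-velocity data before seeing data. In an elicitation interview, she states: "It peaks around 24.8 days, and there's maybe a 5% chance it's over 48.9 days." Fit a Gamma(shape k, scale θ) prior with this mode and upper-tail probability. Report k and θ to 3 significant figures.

k ≈ 7.02, θ ≈ 4.12

Gamma(k,θ) with k>1 has mode (k−1)θ, so θ = 24.8/(k−1).
Need P(X < 48.9) = 0.95 with θ tied to k this way. Start at k = 2, θ = 24.8: P(X<48.9) ≈ 0.586.
Too low — raise k to concentrate. Iterating converges to k ≈ 7.02.
Then θ = 24.8/(7.02−1) ≈ 4.12.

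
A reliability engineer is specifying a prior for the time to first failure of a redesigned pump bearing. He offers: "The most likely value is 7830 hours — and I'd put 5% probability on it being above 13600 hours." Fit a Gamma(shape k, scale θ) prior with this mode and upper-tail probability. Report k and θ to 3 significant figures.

k ≈ 10.2, θ ≈ 855

Gamma(k,θ) with k>1 has mode (k−1)θ, so θ = 7830/(k−1).
Need P(X < 13600) = 0.95 with θ tied to k this way. Start at k = 2, θ = 7830: P(X<13600) ≈ 0.518.
Too low — raise k to concentrate. Iterating converges to k ≈ 10.2.
Then θ = 7830/(10.2−1) ≈ 855.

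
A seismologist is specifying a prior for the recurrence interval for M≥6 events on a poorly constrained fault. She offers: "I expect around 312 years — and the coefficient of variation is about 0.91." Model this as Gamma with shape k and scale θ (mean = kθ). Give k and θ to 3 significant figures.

k ≈ 1.21, θ ≈ 258

For Gamma(k, scale θ): mean = kθ, variance = kθ², so CV = 1/√k.
CV = 0.91, hence k = 1/CV² = 1.21.
Then θ = mean/k = 312/1.21 = 258.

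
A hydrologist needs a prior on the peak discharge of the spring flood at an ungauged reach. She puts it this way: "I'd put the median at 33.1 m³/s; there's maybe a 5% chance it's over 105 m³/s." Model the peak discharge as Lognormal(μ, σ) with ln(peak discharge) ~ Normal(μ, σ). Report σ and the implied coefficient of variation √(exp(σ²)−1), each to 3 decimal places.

σ ≈ 0.702, CV ≈ 0.798

If T ~ Lognormal(μ,σ) then ln T ~ Normal(μ,σ), so the p-quantile of ln T is μ + z_p·σ.
ln(33.1) = 3.5 and ln(105) = 4.654; z_{0.5} = 0, z_{0.95} = 1.645.
σ = (4.654 − 3.5)/(1.645 − (0)) = 0.702.
μ = 3.5 − (0)·0.702 = 3.500.
CV = √(exp(σ²)−1) = √(exp(0.4926)−1) = 0.798.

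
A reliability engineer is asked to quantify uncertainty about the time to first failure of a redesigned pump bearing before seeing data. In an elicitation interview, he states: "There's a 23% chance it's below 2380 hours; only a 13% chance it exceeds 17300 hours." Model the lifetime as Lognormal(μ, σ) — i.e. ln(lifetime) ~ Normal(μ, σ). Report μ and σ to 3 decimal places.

μ ≈ 8.561, σ ≈ 1.063

If T ~ Lognormal(μ,σ) then ln T ~ Normal(μ,σ), so the p-quantile of ln T is μ + z_p·σ.
ln(2380) = 7.775 and ln(17300) = 9.758; z_{0.23} = -0.7388, z_{0.87} = 1.126.
σ = (9.758 − 7.775)/(1.126 − (-0.7388)) = 1.063.
μ = 7.775 − (-0.7388)·1.063 = 8.561.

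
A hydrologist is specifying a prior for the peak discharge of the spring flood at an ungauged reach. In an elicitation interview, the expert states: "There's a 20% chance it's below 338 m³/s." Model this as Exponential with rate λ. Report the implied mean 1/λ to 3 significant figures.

P(T < 338.0) = 1 − e^(−λ·338.0) = 0.2, so λ = −ln(1−0.2)/338.0 = −ln(0.8)/338.0 = 0.00066.
Mean = 1/λ = 1510 m³/s.

mean ≈ 1510 m³/s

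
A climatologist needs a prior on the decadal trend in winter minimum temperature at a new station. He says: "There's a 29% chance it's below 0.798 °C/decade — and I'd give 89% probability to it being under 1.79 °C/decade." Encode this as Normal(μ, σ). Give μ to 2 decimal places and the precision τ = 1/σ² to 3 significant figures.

μ = 1.11, τ = 3.22

The p-quantile of Normal(μ,σ) is μ + z_p·σ, with z_{0.29} = -0.5534 and z_{0.89} = 1.227.
Eliminate σ: μ = (z₂·x₁ − z₁·x₂)/(z₂ − z₁) = (1.227·0.798 − (-0.5534)·1.79)/1.78 = 1.11.
Then σ = (x₂ − x₁)/(z₂ − z₁) = (1.79 − 0.798)/1.78 = 0.56.
Precision τ = 1/σ² = 1/0.5573² = 3.22.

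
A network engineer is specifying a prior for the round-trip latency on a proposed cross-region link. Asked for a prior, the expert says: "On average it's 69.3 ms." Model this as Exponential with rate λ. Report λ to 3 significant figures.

Exponential mean = 1/λ, so λ = 1/69.3 = 0.0144.

λ ≈ 0.0144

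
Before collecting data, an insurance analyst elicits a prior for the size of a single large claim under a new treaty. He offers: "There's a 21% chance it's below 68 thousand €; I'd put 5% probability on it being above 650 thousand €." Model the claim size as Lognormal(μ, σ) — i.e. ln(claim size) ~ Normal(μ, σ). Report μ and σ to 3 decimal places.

If T ~ Lognormal(μ,σ) then ln T ~ Normal(μ,σ), so the p-quantile of ln T is μ + z_p·σ.
ln(68) = 4.22 and ln(650) = 6.477; z_{0.21} = -0.8064, z_{0.95} = 1.645.
σ = (6.477 − 4.22)/(1.645 − (-0.8064)) = 0.921.
μ = 4.22 − (-0.8064)·0.921 = 4.962.

μ ≈ 4.962, σ ≈ 0.921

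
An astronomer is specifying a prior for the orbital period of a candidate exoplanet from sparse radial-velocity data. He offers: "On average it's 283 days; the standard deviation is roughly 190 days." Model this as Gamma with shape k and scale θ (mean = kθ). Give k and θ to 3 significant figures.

k ≈ 2.22, θ ≈ 128

For Gamma(k, scale θ): mean = kθ, variance = kθ², so CV = 1/√k.
CV = SD/mean = 190/283 = 0.6714, hence k = 1/CV² = 2.22.
Then θ = mean/k = 283/2.22 = 128.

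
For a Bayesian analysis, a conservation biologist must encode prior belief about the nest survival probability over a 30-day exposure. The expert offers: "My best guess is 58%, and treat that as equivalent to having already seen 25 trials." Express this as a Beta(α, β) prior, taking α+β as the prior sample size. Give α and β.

Under the effective-sample-size interpretation, Beta(α, β) has prior mean α/(α+β) and prior sample size α+β.
So α+β = 25 and α/(α+β) = 0.58, giving α = 0.58·25 = 14.5 and β = 25 − 14.5 = 10.5.

α = 14.5, β = 10.5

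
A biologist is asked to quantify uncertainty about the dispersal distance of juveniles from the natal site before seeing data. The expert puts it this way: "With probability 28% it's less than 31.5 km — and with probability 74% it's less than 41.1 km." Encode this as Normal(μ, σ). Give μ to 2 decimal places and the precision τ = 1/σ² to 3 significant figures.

For Normal(μ,σ), the p-quantile is μ + z_p·σ. Here z_{0.28} = -0.5828, z_{0.74} = 0.6433.
So 31.5 = μ − 0.5828σ and 41.1 = μ + 0.6433σ.
Subtracting: σ = (41.1 − 31.5)/(0.6433 − (-0.5828)) = 7.83.
Then μ = 31.5 − (-0.5828)·7.83 = 36.06.
Precision τ = 1/σ² = 1/7.829² = 0.0163.

μ = 36.06, τ = 0.0163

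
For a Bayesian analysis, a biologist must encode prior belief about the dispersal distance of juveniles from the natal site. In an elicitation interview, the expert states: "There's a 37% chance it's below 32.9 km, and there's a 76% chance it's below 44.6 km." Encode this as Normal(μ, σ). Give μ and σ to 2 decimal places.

μ = 36.64, σ = 11.27

For Normal(μ,σ), the p-quantile is μ + z_p·σ. Here z_{0.37} = -0.3319, z_{0.76} = 0.7063.
So 32.9 = μ − 0.3319σ and 44.6 = μ + 0.7063σ.
Subtracting: σ = (44.6 − 32.9)/(0.7063 − (-0.3319)) = 11.27.
Then μ = 32.9 − (-0.3319)·11.27 = 36.64.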